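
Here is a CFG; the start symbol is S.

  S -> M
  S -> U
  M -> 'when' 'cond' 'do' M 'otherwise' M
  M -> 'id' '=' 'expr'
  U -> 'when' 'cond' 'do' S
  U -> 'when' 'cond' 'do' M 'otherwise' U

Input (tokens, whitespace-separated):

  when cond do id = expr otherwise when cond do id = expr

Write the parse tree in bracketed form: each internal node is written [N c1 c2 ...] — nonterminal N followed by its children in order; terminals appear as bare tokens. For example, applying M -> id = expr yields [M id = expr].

S
U
when cond do M otherwise U
when cond do id = expr otherwise U
when cond do id = expr otherwise when cond do S
when cond do id = expr otherwise when cond do M
when cond do id = expr otherwise when cond do id = expr

[S [U when cond do [M id = expr] otherwise [U when cond do [S [M id = expr]]]]]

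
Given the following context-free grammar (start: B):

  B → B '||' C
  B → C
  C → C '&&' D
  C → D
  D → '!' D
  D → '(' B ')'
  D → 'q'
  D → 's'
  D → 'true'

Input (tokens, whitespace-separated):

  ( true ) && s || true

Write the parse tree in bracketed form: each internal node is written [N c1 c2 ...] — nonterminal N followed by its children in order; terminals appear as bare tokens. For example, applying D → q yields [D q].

B
B || C
C || C
C && D || C
D && D || C
( B ) && D || C
( C ) && D || C
( D ) && D || C
( true ) && D || C
( true ) && s || C
( true ) && s || D
( true ) && s || true

[B [B [C [C [D ( [B [C [D true]]] )]] && [D s]]] || [C [D true]]]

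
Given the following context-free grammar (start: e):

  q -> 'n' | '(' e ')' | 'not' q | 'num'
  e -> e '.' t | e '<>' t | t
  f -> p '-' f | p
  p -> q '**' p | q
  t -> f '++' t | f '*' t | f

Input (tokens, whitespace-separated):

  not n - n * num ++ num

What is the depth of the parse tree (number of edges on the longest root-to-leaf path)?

[e [t [f [p [q not [q n]]] - [f [p [q n]]]] * [t [f [p [q num]]] ++ [t [f [p [q num]]]]]]]

7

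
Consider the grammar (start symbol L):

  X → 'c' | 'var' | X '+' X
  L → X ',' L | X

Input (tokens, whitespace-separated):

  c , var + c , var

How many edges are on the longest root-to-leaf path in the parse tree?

4

[L [X c] , [L [X [X var] + [X c]] , [L [X var]]]]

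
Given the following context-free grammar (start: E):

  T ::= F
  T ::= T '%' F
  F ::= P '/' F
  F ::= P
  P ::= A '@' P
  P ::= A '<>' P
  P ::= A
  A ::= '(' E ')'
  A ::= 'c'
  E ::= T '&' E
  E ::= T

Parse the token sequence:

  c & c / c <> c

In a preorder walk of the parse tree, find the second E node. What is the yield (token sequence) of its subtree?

[E [T [F [P [A c]]]] & [E [T [F [P [A c]] / [F [P [A c] <> [P [A c]]]]]]]]

c / c <> c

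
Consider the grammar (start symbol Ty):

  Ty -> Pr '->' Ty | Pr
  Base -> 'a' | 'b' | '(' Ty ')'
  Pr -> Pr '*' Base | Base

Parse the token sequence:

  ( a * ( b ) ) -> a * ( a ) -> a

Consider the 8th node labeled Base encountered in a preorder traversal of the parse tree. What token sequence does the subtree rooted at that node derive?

a

[Ty [Pr [Base ( [Ty [Pr [Pr [Base a]] * [Base ( [Ty [Pr [Base b]]] )]]] )]] -> [Ty [Pr [Pr [Base a]] * [Base ( [Ty [Pr [Base a]]] )]] -> [Ty [Pr [Base a]]]]]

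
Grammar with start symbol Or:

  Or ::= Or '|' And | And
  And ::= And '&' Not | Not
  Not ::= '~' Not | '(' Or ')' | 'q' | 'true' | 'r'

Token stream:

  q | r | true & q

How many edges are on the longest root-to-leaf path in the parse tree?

[Or [Or [Or [And [Not q]]] | [And [Not r]]] | [And [And [Not true]] & [Not q]]]

5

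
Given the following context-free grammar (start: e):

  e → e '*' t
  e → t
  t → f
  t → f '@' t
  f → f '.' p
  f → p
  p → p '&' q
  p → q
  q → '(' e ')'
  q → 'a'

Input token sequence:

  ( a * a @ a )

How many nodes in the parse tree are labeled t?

[e [t [f [p [q ( [e [e [t [f [p [q a]]]]] * [t [f [p [q a]]] @ [t [f [p [q a]]]]]] )]]]]]

4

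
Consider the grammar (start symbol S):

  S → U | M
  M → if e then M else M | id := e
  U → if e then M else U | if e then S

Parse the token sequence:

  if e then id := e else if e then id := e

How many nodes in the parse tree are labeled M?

[S [U if e then [M id := e] else [U if e then [S [M id := e]]]]]

2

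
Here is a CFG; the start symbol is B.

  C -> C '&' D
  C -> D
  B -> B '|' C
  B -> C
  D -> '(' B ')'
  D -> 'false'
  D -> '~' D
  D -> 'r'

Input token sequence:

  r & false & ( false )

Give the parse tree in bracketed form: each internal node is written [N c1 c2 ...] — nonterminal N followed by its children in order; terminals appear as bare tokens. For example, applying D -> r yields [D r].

B
C
C & D
C & D & D
D & D & D
r & D & D
r & false & D
r & false & ( B )
r & false & ( C )
r & false & ( D )
r & false & ( false )

[B [C [C [C [D r]] & [D false]] & [D ( [B [C [D false]]] )]]]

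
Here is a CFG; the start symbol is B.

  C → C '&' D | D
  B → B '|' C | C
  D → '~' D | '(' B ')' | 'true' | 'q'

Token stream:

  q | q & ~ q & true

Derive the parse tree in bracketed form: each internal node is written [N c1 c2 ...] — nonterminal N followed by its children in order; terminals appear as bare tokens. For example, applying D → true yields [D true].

[B [B [C [D q]]] | [C [C [C [D q]] & [D ~ [D q]]] & [D true]]]

B
B | C
C | C
D | C
q | C
q | C & D
q | C & D & D
q | D & D & D
q | q & D & D
q | q & ~ D & D
q | q & ~ q & D
q | q & ~ q & true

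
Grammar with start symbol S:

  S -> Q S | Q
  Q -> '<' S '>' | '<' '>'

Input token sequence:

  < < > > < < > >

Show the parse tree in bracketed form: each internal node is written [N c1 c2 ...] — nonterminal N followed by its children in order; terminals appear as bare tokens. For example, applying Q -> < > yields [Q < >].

S
Q S
< S > S
< Q > S
< < > > S
< < > > Q
< < > > < S >
< < > > < Q >
< < > > < < > >

[S [Q < [S [Q < >]] >] [S [Q < [S [Q < >]] >]]]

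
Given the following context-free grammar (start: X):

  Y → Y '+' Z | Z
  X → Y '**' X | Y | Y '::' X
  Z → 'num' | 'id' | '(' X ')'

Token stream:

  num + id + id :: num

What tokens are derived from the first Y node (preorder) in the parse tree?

num + id + id

[X [Y [Y [Y [Z num]] + [Z id]] + [Z id]] :: [X [Y [Z num]]]]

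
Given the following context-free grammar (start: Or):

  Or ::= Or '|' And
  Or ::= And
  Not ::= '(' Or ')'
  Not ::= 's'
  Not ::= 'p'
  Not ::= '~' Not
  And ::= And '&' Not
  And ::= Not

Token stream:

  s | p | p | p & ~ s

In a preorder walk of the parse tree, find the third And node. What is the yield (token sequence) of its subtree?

p

[Or [Or [Or [Or [And [Not s]]] | [And [Not p]]] | [And [Not p]]] | [And [And [Not p]] & [Not ~ [Not s]]]]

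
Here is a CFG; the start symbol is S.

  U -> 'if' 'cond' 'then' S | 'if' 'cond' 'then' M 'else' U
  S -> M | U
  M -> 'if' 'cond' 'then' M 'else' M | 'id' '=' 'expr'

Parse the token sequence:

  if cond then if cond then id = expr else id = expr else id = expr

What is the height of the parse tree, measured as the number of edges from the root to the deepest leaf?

[S [M if cond then [M if cond then [M id = expr] else [M id = expr]] else [M id = expr]]]

4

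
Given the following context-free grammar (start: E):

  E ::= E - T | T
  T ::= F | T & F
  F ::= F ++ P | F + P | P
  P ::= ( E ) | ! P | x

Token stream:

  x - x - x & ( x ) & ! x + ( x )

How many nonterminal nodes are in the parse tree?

[E [E [E [T [F [P x]]]] - [T [F [P x]]]] - [T [T [T [F [P x]]] & [F [P ( [E [T [F [P x]]]] )]]] & [F [F [P ! [P x]]] + [P ( [E [T [F [P x]]]] )]]]]

29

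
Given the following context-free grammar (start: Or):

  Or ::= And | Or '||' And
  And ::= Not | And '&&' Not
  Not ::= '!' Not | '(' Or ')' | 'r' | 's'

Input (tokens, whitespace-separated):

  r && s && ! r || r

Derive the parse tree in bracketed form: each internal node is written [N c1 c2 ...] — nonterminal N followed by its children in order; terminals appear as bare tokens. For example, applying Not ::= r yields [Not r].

[Or [Or [And [And [And [Not r]] && [Not s]] && [Not ! [Not r]]]] || [And [Not r]]]

Or
Or || And
And || And
And && Not || And
And && Not && Not || And
Not && Not && Not || And
r && Not && Not || And
r && s && Not || And
r && s && ! Not || And
r && s && ! r || And
r && s && ! r || Not
r && s && ! r || r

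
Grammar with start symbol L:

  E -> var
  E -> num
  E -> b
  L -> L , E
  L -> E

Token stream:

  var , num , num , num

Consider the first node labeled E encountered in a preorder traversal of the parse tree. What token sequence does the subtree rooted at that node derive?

var

[L [L [L [L [E var]] , [E num]] , [E num]] , [E num]]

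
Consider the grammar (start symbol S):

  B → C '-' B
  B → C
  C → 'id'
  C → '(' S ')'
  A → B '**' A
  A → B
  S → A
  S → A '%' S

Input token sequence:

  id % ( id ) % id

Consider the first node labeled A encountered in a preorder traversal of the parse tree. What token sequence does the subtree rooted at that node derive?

id

[S [A [B [C id]]] % [S [A [B [C ( [S [A [B [C id]]]] )]]] % [S [A [B [C id]]]]]]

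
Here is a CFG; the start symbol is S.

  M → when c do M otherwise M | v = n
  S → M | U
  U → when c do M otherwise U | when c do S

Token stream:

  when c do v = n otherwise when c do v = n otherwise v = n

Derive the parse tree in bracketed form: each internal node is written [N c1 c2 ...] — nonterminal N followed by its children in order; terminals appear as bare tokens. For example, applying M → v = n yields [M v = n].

[S [M when c do [M v = n] otherwise [M when c do [M v = n] otherwise [M v = n]]]]

S
M
when c do M otherwise M
when c do v = n otherwise M
when c do v = n otherwise when c do M otherwise M
when c do v = n otherwise when c do v = n otherwise M
when c do v = n otherwise when c do v = n otherwise v = n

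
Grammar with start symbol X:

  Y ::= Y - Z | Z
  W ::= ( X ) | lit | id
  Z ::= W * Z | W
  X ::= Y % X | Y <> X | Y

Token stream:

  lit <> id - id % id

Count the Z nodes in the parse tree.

[X [Y [Z [W lit]]] <> [X [Y [Y [Z [W id]]] - [Z [W id]]] % [X [Y [Z [W id]]]]]]

4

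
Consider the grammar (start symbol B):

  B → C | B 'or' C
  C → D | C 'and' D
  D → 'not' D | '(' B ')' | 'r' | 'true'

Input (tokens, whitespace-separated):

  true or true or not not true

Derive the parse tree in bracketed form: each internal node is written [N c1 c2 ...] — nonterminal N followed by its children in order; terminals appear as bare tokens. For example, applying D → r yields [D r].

[B [B [B [C [D true]]] or [C [D true]]] or [C [D not [D not [D true]]]]]

B
B or C
B or C or C
C or C or C
D or C or C
true or C or C
true or D or C
true or true or C
true or true or D
true or true or not D
true or true or not not D
true or true or not not true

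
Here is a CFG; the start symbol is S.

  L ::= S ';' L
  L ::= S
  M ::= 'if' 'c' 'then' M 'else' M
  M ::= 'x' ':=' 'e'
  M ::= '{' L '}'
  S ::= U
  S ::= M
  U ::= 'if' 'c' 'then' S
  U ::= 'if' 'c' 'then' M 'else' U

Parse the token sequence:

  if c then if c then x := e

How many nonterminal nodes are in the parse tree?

6

[S [U if c then [S [U if c then [S [M x := e]]]]]]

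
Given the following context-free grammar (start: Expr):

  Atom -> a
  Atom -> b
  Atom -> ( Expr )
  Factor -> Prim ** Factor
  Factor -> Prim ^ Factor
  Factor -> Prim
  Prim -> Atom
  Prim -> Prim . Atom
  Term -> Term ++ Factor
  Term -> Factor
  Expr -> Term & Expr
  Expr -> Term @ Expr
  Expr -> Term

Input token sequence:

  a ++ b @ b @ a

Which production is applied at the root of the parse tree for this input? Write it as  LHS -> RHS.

[Expr [Term [Term [Factor [Prim [Atom a]]]] ++ [Factor [Prim [Atom b]]]] @ [Expr [Term [Factor [Prim [Atom b]]]] @ [Expr [Term [Factor [Prim [Atom a]]]]]]]

Expr -> Term @ Expr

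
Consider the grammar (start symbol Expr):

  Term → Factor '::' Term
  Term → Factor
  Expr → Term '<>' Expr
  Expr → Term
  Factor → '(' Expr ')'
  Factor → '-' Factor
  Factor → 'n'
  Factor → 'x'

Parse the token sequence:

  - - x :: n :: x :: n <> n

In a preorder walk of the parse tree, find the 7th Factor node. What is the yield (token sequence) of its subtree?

n

[Expr [Term [Factor - [Factor - [Factor x]]] :: [Term [Factor n] :: [Term [Factor x] :: [Term [Factor n]]]]] <> [Expr [Term [Factor n]]]]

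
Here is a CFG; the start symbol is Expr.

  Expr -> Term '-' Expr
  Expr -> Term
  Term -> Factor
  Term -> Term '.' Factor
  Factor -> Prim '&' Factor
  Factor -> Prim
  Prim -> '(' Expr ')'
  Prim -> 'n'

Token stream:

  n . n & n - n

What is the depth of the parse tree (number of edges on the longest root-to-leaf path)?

[Expr [Term [Term [Factor [Prim n]]] . [Factor [Prim n] & [Factor [Prim n]]]] - [Expr [Term [Factor [Prim n]]]]]

5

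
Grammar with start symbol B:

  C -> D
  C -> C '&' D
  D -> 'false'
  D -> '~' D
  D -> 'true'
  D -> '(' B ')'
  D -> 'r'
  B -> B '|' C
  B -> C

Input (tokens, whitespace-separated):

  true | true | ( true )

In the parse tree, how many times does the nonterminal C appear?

4

[B [B [B [C [D true]]] | [C [D true]]] | [C [D ( [B [C [D true]]] )]]]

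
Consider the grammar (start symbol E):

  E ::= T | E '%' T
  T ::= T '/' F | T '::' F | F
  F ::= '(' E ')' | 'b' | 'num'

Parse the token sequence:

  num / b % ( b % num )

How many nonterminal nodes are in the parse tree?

14

[E [E [T [T [F num]] / [F b]]] % [T [F ( [E [E [T [F b]]] % [T [F num]]] )]]]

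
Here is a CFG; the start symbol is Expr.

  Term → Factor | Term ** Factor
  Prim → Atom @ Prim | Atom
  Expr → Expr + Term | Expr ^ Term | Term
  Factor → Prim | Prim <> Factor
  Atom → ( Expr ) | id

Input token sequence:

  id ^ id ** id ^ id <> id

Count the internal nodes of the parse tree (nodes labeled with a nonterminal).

[Expr [Expr [Expr [Term [Factor [Prim [Atom id]]]]] ^ [Term [Term [Factor [Prim [Atom id]]]] ** [Factor [Prim [Atom id]]]]] ^ [Term [Factor [Prim [Atom id]] <> [Factor [Prim [Atom id]]]]]]

22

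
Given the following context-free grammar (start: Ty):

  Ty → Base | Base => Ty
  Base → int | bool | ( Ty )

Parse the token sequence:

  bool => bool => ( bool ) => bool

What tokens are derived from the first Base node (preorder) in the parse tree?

[Ty [Base bool] => [Ty [Base bool] => [Ty [Base ( [Ty [Base bool]] )] => [Ty [Base bool]]]]]

bool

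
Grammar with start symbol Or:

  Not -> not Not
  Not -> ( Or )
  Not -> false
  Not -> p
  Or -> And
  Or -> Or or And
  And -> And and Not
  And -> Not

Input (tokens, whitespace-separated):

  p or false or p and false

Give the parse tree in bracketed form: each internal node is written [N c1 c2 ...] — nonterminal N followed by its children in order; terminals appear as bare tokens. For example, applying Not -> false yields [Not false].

[Or [Or [Or [And [Not p]]] or [And [Not false]]] or [And [And [Not p]] and [Not false]]]

Or
Or or And
Or or And or And
And or And or And
Not or And or And
p or And or And
p or Not or And
p or false or And
p or false or And and Not
p or false or Not and Not
p or false or p and Not
p or false or p and false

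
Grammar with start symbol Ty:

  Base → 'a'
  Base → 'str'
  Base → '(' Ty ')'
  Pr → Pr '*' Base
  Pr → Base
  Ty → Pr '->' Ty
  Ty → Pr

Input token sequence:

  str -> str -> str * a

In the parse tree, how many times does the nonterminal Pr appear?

[Ty [Pr [Base str]] -> [Ty [Pr [Base str]] -> [Ty [Pr [Pr [Base str]] * [Base a]]]]]

4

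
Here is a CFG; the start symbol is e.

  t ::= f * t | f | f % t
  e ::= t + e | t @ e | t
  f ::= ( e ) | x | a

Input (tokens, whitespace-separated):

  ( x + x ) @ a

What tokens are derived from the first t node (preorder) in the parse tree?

( x + x )

[e [t [f ( [e [t [f x]] + [e [t [f x]]]] )]] @ [e [t [f a]]]]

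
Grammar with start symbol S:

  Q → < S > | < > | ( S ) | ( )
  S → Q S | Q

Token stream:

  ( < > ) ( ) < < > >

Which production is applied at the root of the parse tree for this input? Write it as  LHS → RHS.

[S [Q ( [S [Q < >]] )] [S [Q ( )] [S [Q < [S [Q < >]] >]]]]

S → Q S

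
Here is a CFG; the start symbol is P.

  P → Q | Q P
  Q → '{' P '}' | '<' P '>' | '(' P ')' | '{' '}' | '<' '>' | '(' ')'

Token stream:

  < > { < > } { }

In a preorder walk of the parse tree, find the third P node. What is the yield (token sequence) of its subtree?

< >

[P [Q < >] [P [Q { [P [Q < >]] }] [P [Q { }]]]]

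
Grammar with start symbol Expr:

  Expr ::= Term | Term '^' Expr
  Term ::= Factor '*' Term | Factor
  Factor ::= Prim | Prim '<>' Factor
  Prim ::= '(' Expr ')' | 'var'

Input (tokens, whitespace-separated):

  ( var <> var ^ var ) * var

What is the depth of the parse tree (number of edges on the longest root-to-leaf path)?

9

[Expr [Term [Factor [Prim ( [Expr [Term [Factor [Prim var] <> [Factor [Prim var]]]] ^ [Expr [Term [Factor [Prim var]]]]] )]] * [Term [Factor [Prim var]]]]]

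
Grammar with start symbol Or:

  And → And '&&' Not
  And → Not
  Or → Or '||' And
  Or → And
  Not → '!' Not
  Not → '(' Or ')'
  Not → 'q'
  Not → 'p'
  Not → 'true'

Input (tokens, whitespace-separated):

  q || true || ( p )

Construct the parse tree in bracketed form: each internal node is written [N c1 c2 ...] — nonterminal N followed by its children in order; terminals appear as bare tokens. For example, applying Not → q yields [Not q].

[Or [Or [Or [And [Not q]]] || [And [Not true]]] || [And [Not ( [Or [And [Not p]]] )]]]

Or
Or || And
Or || And || And
And || And || And
Not || And || And
q || And || And
q || Not || And
q || true || And
q || true || Not
q || true || ( Or )
q || true || ( And )
q || true || ( Not )
q || true || ( p )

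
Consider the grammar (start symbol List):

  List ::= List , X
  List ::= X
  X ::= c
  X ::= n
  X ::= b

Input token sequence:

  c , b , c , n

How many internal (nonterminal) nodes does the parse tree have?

8

[List [List [List [List [X c]] , [X b]] , [X c]] , [X n]]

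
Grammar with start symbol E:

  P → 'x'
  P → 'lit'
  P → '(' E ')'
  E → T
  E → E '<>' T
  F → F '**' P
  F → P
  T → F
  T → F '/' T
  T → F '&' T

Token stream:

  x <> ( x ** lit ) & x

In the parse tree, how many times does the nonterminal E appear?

[E [E [T [F [P x]]]] <> [T [F [P ( [E [T [F [F [P x]] ** [P lit]]]] )]] & [T [F [P x]]]]]

3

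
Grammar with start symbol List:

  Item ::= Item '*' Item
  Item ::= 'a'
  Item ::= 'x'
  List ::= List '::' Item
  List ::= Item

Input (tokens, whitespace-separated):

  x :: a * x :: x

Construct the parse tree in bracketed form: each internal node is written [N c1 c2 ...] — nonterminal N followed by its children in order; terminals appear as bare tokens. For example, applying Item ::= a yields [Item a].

List
List :: Item
List :: Item :: Item
Item :: Item :: Item
x :: Item :: Item
x :: Item * Item :: Item
x :: a * Item :: Item
x :: a * x :: Item
x :: a * x :: x

[List [List [List [Item x]] :: [Item [Item a] * [Item x]]] :: [Item x]]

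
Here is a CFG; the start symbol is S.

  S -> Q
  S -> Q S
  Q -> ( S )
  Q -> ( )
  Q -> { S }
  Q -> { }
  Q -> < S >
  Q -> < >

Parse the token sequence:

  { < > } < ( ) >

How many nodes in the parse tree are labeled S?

4

[S [Q { [S [Q < >]] }] [S [Q < [S [Q ( )]] >]]]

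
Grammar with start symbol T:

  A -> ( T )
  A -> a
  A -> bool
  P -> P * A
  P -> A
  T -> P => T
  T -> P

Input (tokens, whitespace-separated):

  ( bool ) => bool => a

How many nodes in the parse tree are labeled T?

4

[T [P [A ( [T [P [A bool]]] )]] => [T [P [A bool]] => [T [P [A a]]]]]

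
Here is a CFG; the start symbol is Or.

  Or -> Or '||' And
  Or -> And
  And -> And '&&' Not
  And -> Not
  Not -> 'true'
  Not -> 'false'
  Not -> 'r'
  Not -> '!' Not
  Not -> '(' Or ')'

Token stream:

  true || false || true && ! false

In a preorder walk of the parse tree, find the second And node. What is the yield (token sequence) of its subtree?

[Or [Or [Or [And [Not true]]] || [And [Not false]]] || [And [And [Not true]] && [Not ! [Not false]]]]

false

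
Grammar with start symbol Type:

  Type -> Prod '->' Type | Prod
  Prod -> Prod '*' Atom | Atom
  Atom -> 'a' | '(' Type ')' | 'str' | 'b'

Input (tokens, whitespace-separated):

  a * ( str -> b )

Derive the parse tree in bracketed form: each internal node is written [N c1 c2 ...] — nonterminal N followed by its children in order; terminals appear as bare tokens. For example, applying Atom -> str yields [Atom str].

Type
Prod
Prod * Atom
Atom * Atom
a * Atom
a * ( Type )
a * ( Prod -> Type )
a * ( Atom -> Type )
a * ( str -> Type )
a * ( str -> Prod )
a * ( str -> Atom )
a * ( str -> b )

[Type [Prod [Prod [Atom a]] * [Atom ( [Type [Prod [Atom str]] -> [Type [Prod [Atom b]]]] )]]]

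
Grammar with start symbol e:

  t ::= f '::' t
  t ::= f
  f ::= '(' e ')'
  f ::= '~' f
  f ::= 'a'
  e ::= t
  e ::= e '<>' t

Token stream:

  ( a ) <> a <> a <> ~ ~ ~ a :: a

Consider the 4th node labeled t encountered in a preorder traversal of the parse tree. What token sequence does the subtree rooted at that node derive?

[e [e [e [e [t [f ( [e [t [f a]]] )]]] <> [t [f a]]] <> [t [f a]]] <> [t [f ~ [f ~ [f ~ [f a]]]] :: [t [f a]]]]

a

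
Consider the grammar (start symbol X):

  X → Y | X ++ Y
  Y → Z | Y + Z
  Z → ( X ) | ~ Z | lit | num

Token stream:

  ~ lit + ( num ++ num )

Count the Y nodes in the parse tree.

4

[X [Y [Y [Z ~ [Z lit]]] + [Z ( [X [X [Y [Z num]]] ++ [Y [Z num]]] )]]]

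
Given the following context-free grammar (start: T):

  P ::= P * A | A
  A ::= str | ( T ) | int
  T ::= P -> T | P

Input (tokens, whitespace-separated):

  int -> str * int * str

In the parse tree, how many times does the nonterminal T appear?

2

[T [P [A int]] -> [T [P [P [P [A str]] * [A int]] * [A str]]]]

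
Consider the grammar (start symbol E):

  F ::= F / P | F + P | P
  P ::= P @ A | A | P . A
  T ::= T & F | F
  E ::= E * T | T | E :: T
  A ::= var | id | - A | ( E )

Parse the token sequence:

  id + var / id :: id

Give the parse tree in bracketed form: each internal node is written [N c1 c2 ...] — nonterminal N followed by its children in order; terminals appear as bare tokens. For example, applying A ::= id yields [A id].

E
E :: T
T :: T
F :: T
F / P :: T
F + P / P :: T
P + P / P :: T
A + P / P :: T
id + P / P :: T
id + A / P :: T
id + var / P :: T
id + var / A :: T
id + var / id :: T
id + var / id :: F
id + var / id :: P
id + var / id :: A
id + var / id :: id

[E [E [T [F [F [F [P [A id]]] + [P [A var]]] / [P [A id]]]]] :: [T [F [P [A id]]]]]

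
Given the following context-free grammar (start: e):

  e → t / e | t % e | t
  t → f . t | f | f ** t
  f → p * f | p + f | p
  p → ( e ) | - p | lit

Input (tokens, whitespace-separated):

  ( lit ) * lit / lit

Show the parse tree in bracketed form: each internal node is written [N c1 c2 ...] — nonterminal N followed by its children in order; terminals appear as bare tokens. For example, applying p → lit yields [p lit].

e
t / e
f / e
p * f / e
( e ) * f / e
( t ) * f / e
( f ) * f / e
( p ) * f / e
( lit ) * f / e
( lit ) * p / e
( lit ) * lit / e
( lit ) * lit / t
( lit ) * lit / f
( lit ) * lit / p
( lit ) * lit / lit

[e [t [f [p ( [e [t [f [p lit]]]] )] * [f [p lit]]]] / [e [t [f [p lit]]]]]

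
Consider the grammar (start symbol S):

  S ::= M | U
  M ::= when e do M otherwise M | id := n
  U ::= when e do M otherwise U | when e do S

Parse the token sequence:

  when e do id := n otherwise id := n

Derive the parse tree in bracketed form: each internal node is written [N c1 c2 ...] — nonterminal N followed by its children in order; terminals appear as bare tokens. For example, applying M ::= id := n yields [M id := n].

[S [M when e do [M id := n] otherwise [M id := n]]]

S
M
when e do M otherwise M
when e do id := n otherwise M
when e do id := n otherwise id := n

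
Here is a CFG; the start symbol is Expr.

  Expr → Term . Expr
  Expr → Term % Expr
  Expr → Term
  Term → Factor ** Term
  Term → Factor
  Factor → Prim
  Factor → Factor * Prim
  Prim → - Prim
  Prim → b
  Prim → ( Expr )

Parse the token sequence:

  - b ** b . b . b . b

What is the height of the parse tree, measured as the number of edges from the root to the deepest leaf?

[Expr [Term [Factor [Prim - [Prim b]]] ** [Term [Factor [Prim b]]]] . [Expr [Term [Factor [Prim b]]] . [Expr [Term [Factor [Prim b]]] . [Expr [Term [Factor [Prim b]]]]]]]

7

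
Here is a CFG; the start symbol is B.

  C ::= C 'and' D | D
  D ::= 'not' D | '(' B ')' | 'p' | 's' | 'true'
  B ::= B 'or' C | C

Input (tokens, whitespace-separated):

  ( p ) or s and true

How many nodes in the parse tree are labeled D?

[B [B [C [D ( [B [C [D p]]] )]]] or [C [C [D s]] and [D true]]]

4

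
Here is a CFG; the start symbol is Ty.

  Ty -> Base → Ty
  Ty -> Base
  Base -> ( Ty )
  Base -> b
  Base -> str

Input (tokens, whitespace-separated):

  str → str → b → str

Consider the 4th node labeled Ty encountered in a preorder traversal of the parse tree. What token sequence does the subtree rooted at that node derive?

[Ty [Base str] → [Ty [Base str] → [Ty [Base b] → [Ty [Base str]]]]]

str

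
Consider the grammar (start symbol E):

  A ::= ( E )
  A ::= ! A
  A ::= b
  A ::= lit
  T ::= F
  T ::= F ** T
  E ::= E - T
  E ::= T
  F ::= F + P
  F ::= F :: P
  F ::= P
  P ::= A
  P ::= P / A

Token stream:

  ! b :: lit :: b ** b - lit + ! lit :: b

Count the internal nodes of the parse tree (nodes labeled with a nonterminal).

28

[E [E [T [F [F [F [P [A ! [A b]]]] :: [P [A lit]]] :: [P [A b]]] ** [T [F [P [A b]]]]]] - [T [F [F [F [P [A lit]]] + [P [A ! [A lit]]]] :: [P [A b]]]]]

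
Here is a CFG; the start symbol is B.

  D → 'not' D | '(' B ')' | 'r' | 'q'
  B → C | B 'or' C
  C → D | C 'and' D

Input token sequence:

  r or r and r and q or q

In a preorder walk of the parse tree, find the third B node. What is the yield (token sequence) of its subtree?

[B [B [B [C [D r]]] or [C [C [C [D r]] and [D r]] and [D q]]] or [C [D q]]]

r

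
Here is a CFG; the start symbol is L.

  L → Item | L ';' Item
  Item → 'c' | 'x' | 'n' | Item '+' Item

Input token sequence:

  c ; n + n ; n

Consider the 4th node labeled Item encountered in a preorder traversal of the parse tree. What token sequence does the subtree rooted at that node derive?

n

[L [L [L [Item c]] ; [Item [Item n] + [Item n]]] ; [Item n]]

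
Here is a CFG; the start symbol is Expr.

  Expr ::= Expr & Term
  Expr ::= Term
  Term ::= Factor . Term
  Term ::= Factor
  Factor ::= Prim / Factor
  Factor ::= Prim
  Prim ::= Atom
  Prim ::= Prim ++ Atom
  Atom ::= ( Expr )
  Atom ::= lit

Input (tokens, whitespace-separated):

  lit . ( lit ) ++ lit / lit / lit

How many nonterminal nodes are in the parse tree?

22

[Expr [Term [Factor [Prim [Atom lit]]] . [Term [Factor [Prim [Prim [Atom ( [Expr [Term [Factor [Prim [Atom lit]]]]] )]] ++ [Atom lit]] / [Factor [Prim [Atom lit]] / [Factor [Prim [Atom lit]]]]]]]]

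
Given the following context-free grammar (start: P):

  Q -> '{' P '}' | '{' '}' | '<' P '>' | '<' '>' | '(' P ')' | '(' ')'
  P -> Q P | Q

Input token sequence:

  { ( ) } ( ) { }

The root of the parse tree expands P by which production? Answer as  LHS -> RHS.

[P [Q { [P [Q ( )]] }] [P [Q ( )] [P [Q { }]]]]

P -> Q P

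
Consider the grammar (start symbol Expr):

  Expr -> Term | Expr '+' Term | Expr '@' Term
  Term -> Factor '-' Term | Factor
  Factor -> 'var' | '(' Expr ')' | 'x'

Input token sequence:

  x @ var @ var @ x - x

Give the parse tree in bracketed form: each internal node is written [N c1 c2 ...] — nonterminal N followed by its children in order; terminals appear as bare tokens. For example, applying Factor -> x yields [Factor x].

[Expr [Expr [Expr [Expr [Term [Factor x]]] @ [Term [Factor var]]] @ [Term [Factor var]]] @ [Term [Factor x] - [Term [Factor x]]]]

Expr
Expr @ Term
Expr @ Term @ Term
Expr @ Term @ Term @ Term
Term @ Term @ Term @ Term
Factor @ Term @ Term @ Term
x @ Term @ Term @ Term
x @ Factor @ Term @ Term
x @ var @ Term @ Term
x @ var @ Factor @ Term
x @ var @ var @ Term
x @ var @ var @ Factor - Term
x @ var @ var @ x - Term
x @ var @ var @ x - Factor
x @ var @ var @ x - x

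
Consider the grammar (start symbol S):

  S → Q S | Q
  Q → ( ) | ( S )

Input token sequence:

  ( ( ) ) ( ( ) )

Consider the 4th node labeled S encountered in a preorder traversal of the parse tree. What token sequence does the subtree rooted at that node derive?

[S [Q ( [S [Q ( )]] )] [S [Q ( [S [Q ( )]] )]]]

( )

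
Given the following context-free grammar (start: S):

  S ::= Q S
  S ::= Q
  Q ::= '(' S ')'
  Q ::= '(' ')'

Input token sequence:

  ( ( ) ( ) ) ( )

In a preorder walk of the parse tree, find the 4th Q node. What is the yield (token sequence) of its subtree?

( )

[S [Q ( [S [Q ( )] [S [Q ( )]]] )] [S [Q ( )]]]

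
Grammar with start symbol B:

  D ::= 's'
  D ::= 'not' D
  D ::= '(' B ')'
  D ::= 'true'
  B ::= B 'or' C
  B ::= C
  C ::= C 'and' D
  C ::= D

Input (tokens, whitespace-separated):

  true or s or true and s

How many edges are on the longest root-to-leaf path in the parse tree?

5

[B [B [B [C [D true]]] or [C [D s]]] or [C [C [D true]] and [D s]]]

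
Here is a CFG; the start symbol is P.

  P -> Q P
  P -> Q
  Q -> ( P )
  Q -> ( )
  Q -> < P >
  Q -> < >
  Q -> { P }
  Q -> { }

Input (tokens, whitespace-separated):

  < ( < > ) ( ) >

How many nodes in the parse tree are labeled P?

[P [Q < [P [Q ( [P [Q < >]] )] [P [Q ( )]]] >]]

4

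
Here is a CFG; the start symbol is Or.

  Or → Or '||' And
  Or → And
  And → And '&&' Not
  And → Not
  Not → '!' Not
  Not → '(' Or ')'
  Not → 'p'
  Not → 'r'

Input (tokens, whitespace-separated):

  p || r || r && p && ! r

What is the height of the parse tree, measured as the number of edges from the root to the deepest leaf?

5

[Or [Or [Or [And [Not p]]] || [And [Not r]]] || [And [And [And [Not r]] && [Not p]] && [Not ! [Not r]]]]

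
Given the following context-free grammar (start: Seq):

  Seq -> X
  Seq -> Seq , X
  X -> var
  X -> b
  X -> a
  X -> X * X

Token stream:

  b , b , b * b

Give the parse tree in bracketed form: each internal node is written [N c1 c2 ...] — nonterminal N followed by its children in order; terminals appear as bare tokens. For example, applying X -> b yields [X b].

[Seq [Seq [Seq [X b]] , [X b]] , [X [X b] * [X b]]]

Seq
Seq , X
Seq , X , X
X , X , X
b , X , X
b , b , X
b , b , X * X
b , b , b * X
b , b , b * b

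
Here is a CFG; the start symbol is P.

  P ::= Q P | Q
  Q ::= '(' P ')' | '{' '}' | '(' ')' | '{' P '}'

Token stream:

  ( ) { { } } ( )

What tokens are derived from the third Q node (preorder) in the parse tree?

{ }

[P [Q ( )] [P [Q { [P [Q { }]] }] [P [Q ( )]]]]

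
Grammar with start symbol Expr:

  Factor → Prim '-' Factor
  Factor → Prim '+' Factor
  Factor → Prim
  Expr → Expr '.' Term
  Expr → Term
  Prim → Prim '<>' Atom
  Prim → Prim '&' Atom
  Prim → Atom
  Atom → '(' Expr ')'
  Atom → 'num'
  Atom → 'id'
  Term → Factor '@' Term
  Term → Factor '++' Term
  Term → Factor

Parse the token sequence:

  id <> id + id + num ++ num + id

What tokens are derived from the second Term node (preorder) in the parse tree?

num + id

[Expr [Term [Factor [Prim [Prim [Atom id]] <> [Atom id]] + [Factor [Prim [Atom id]] + [Factor [Prim [Atom num]]]]] ++ [Term [Factor [Prim [Atom num]] + [Factor [Prim [Atom id]]]]]]]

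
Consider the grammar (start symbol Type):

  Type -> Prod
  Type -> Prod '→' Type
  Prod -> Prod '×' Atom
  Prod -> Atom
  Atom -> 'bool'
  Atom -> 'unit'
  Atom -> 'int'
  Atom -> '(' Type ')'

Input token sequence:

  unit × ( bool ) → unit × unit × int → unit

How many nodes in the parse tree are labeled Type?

[Type [Prod [Prod [Atom unit]] × [Atom ( [Type [Prod [Atom bool]]] )]] → [Type [Prod [Prod [Prod [Atom unit]] × [Atom unit]] × [Atom int]] → [Type [Prod [Atom unit]]]]]

4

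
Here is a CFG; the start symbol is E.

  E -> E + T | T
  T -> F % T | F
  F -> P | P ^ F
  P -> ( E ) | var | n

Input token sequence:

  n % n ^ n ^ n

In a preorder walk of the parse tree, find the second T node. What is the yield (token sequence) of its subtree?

[E [T [F [P n]] % [T [F [P n] ^ [F [P n] ^ [F [P n]]]]]]]

n ^ n ^ n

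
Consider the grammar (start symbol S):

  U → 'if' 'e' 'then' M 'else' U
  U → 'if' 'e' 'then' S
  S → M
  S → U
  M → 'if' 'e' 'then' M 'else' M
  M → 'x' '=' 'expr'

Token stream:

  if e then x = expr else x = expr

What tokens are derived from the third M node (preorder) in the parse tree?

[S [M if e then [M x = expr] else [M x = expr]]]

x = expr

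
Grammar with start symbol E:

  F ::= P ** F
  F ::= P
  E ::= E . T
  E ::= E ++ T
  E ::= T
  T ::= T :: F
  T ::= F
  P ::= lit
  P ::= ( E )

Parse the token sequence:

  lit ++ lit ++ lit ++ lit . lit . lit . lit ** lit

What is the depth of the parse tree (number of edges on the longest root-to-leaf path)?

[E [E [E [E [E [E [E [T [F [P lit]]]] ++ [T [F [P lit]]]] ++ [T [F [P lit]]]] ++ [T [F [P lit]]]] . [T [F [P lit]]]] . [T [F [P lit]]]] . [T [F [P lit] ** [F [P lit]]]]]

10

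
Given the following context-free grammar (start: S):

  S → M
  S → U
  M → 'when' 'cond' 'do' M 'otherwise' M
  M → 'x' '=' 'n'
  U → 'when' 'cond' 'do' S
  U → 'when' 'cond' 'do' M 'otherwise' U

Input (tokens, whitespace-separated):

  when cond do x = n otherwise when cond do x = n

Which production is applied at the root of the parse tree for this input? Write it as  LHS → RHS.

S → U

[S [U when cond do [M x = n] otherwise [U when cond do [S [M x = n]]]]]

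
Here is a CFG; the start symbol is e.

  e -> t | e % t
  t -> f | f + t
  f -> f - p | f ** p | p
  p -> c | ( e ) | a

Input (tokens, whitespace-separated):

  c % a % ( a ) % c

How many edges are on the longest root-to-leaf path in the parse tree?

[e [e [e [e [t [f [p c]]]] % [t [f [p a]]]] % [t [f [p ( [e [t [f [p a]]]] )]]]] % [t [f [p c]]]]

9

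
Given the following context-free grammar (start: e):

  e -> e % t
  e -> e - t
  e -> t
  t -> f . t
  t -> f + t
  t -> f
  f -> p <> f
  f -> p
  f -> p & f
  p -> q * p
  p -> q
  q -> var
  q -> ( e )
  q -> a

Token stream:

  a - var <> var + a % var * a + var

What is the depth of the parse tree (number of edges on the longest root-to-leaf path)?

[e [e [e [t [f [p [q a]]]]] - [t [f [p [q var]] <> [f [p [q var]]]] + [t [f [p [q a]]]]]] % [t [f [p [q var] * [p [q a]]]] + [t [f [p [q var]]]]]]

7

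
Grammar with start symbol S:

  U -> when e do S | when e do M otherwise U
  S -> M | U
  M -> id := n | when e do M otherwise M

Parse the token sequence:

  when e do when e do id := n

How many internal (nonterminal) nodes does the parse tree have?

6

[S [U when e do [S [U when e do [S [M id := n]]]]]]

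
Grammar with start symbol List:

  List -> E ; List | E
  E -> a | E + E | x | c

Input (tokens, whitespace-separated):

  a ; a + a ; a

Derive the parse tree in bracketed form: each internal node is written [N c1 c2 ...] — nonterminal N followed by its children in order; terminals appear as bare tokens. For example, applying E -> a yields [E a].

List
E ; List
a ; List
a ; E ; List
a ; E + E ; List
a ; a + E ; List
a ; a + a ; List
a ; a + a ; E
a ; a + a ; a

[List [E a] ; [List [E [E a] + [E a]] ; [List [E a]]]]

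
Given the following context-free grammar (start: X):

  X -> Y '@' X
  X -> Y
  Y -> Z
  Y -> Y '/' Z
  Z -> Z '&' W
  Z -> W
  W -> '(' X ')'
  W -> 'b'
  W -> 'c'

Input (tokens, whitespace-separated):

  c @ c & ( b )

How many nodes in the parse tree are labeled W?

[X [Y [Z [W c]]] @ [X [Y [Z [Z [W c]] & [W ( [X [Y [Z [W b]]]] )]]]]]

4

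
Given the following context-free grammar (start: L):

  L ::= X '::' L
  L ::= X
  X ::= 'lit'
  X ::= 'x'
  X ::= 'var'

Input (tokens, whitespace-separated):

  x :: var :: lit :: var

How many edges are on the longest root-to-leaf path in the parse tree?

5

[L [X x] :: [L [X var] :: [L [X lit] :: [L [X var]]]]]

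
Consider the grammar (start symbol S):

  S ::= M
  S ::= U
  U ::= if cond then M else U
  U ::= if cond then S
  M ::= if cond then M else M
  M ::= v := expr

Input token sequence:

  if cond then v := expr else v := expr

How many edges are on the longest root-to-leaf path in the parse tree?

3

[S [M if cond then [M v := expr] else [M v := expr]]]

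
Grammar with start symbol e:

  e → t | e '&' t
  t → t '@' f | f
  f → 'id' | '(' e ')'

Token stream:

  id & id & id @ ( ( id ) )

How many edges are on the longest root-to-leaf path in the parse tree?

9

[e [e [e [t [f id]]] & [t [f id]]] & [t [t [f id]] @ [f ( [e [t [f ( [e [t [f id]]] )]]] )]]]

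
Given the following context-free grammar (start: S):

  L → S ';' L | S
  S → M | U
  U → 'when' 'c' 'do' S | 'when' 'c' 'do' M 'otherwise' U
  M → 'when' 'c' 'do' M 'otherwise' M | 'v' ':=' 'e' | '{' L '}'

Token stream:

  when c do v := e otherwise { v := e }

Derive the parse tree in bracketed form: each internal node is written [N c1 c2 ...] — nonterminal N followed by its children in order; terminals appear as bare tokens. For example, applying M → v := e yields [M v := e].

S
M
when c do M otherwise M
when c do v := e otherwise M
when c do v := e otherwise { L }
when c do v := e otherwise { S }
when c do v := e otherwise { M }
when c do v := e otherwise { v := e }

[S [M when c do [M v := e] otherwise [M { [L [S [M v := e]]] }]]]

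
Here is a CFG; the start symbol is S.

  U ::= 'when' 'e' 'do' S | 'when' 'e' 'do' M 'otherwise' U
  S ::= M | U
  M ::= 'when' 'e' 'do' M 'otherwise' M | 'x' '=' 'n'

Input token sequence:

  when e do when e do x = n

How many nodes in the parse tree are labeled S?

[S [U when e do [S [U when e do [S [M x = n]]]]]]

3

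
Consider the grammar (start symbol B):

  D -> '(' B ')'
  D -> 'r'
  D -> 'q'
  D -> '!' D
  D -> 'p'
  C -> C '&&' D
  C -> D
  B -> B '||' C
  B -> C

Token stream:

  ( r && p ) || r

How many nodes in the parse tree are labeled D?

4

[B [B [C [D ( [B [C [C [D r]] && [D p]]] )]]] || [C [D r]]]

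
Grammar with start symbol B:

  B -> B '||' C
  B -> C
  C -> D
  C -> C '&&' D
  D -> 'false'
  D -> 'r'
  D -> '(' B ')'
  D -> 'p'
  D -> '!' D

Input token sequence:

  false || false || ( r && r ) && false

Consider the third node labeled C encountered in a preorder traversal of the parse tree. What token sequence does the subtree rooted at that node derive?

[B [B [B [C [D false]]] || [C [D false]]] || [C [C [D ( [B [C [C [D r]] && [D r]]] )]] && [D false]]]

( r && r ) && false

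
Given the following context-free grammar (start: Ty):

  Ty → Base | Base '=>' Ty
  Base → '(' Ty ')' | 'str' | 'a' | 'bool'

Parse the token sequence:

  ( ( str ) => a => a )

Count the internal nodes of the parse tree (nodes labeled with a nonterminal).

[Ty [Base ( [Ty [Base ( [Ty [Base str]] )] => [Ty [Base a] => [Ty [Base a]]]] )]]

10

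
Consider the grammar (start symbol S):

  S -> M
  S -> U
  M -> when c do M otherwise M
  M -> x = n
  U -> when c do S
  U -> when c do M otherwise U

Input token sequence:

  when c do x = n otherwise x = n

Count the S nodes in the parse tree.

[S [M when c do [M x = n] otherwise [M x = n]]]

1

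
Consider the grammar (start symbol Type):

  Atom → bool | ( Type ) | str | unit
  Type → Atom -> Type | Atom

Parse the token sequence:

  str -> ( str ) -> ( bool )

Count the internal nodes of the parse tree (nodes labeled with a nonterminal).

10

[Type [Atom str] -> [Type [Atom ( [Type [Atom str]] )] -> [Type [Atom ( [Type [Atom bool]] )]]]]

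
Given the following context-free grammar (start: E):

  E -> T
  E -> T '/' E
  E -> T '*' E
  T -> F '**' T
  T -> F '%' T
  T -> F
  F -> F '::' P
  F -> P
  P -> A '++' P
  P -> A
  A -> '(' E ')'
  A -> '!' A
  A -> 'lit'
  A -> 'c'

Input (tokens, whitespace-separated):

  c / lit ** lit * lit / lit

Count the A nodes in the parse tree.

[E [T [F [P [A c]]]] / [E [T [F [P [A lit]]] ** [T [F [P [A lit]]]]] * [E [T [F [P [A lit]]]] / [E [T [F [P [A lit]]]]]]]]

5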